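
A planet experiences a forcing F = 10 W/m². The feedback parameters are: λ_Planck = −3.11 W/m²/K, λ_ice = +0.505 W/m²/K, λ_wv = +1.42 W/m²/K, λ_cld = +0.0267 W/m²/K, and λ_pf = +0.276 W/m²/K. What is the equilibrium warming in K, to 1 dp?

11.3 K

Net feedback parameter λ = (−3.11) + (+0.505) + (+1.42) + (+0.0267) + (+0.276) = -0.8823 W/m²/K.
ΔT = −F/λ = −10/(-0.8823) = 11.3 K.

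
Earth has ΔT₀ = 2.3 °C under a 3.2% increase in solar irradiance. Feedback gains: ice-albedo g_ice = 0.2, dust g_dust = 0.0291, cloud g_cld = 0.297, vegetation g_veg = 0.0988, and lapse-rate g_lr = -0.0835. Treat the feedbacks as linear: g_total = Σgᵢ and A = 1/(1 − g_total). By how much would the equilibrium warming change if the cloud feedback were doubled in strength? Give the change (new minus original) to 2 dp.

9.22 °C

Original: g = 0.5414, ΔT = 2.3/(1−0.5414) = 5.0153 °C.
With doubled cloud: g' = 0.8384, ΔT' = 2.3/(1−0.8384) = 14.2327 °C.
Change = 14.2327 − 5.0153 = 9.22 °C.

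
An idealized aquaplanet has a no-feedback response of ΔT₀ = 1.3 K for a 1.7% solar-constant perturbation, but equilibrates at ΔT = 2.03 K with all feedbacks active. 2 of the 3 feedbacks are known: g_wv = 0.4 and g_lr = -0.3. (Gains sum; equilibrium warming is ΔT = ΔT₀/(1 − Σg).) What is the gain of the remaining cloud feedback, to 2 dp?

Amplification A = ΔT/ΔT₀ = 2.03/1.3 = 1.562.
Total gain g = 1 − 1/A = 1 − 1/1.562 = 0.3598.
Known gains sum to 0.4 − 0.3 = 0.1.
g_cld = 0.3598 − 0.1 = 0.26.

0.26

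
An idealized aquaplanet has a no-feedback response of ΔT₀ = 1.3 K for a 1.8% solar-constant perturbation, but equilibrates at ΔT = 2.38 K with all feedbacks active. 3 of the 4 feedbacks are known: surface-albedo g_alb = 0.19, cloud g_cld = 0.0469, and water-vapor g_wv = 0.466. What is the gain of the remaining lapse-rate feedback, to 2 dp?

-0.25

Amplification A = ΔT/ΔT₀ = 2.38/1.3 = 1.831.
Total gain g = 1 − 1/A = 1 − 1/1.831 = 0.4539.
Known gains sum to 0.19 + 0.0469 + 0.466 = 0.7029.
g_lr = 0.4539 − 0.7029 = -0.25.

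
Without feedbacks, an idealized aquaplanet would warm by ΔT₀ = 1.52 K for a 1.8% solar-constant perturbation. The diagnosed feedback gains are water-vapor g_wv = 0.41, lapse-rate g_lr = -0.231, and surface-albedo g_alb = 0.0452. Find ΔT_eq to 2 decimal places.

Total gain g = 0.41 − 0.231 + 0.0452 = 0.2242.
Amplification A = 1/(1 − 0.2242) = 1.289.
ΔT = 1.52 × 1.289 = 1.96 K.

1.96 K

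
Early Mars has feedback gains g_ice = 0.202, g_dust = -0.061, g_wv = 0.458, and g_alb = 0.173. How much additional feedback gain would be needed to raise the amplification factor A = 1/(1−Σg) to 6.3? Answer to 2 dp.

Current total gain = 0.772.
Target gain for A = 6.3: g* = 1 − 1/6.3 = 0.8413.
Additional gain needed = 0.8413 − 0.772 = 0.07.

0.07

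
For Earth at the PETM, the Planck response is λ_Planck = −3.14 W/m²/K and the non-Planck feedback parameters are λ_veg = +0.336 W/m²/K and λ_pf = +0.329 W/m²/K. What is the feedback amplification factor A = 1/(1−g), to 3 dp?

Convert to gains: g_veg = 0.336/3.14 = 0.107; g_pf = 0.329/3.14 = 0.1048.
Total gain g = 0.2118.
A = 1/(1 − 0.2118) = 1.269.

1.269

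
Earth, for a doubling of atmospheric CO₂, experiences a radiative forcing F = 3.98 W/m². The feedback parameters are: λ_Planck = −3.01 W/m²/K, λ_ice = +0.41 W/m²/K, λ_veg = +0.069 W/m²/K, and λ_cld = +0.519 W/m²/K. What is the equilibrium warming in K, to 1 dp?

Net feedback parameter λ = (−3.01) + (+0.41) + (+0.069) + (+0.519) = -2.012 W/m²/K.
ΔT = −F/λ = −3.98/(-2.012) = 2.0 K.

2.0 K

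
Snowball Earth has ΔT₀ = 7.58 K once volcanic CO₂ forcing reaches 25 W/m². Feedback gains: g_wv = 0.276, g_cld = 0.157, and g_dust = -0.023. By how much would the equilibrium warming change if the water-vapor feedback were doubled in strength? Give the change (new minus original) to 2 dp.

Original: g = 0.41, ΔT = 7.58/(1−0.41) = 12.8475 K.
With doubled water-vapor: g' = 0.686, ΔT' = 7.58/(1−0.686) = 24.1401 K.
Change = 24.1401 − 12.8475 = 11.29 K.

11.29 K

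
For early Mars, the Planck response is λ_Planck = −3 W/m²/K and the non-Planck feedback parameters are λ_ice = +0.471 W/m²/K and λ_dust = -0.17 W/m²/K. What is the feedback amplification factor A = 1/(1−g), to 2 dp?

1.11

Convert to gains: g_ice = 0.471/3 = 0.157; g_dust = -0.17/3 = -0.05667.
Total gain g = 0.10033.
A = 1/(1 − 0.10033) = 1.11.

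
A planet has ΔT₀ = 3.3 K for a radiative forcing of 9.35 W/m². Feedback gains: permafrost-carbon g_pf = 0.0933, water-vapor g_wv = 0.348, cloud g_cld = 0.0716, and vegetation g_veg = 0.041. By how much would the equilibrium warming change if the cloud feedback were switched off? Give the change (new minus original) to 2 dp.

Original: g = 0.5539, ΔT = 3.3/(1−0.5539) = 7.3974 K.
Without cloud: g' = 0.4823, ΔT' = 3.3/(1−0.4823) = 6.3743 K.
Change = 6.3743 − 7.3974 = -1.02 K.

-1.02 K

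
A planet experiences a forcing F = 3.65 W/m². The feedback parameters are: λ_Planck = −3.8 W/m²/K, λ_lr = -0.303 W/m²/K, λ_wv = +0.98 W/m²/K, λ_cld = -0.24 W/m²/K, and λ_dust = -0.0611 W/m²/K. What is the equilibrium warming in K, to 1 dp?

Net feedback parameter λ = (−3.8) + (-0.303) + (+0.98) + (-0.24) + (-0.0611) = -3.4241 W/m²/K.
ΔT = −F/λ = −3.65/(-3.4241) = 1.1 K.

1.1 K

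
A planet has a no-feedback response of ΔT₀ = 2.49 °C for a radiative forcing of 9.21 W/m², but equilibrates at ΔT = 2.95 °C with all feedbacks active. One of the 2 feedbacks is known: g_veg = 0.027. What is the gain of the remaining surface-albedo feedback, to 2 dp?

0.13

Amplification A = ΔT/ΔT₀ = 2.95/2.49 = 1.185.
Total gain g = 1 − 1/A = 1 − 1/1.185 = 0.1561.
The known gain is 0.027.
g_alb = 0.1561 − 0.027 = 0.13.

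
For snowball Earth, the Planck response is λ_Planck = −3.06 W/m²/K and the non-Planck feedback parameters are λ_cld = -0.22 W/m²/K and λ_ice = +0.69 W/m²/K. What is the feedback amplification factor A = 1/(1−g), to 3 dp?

1.181

Convert to gains: g_cld = -0.22/3.06 = -0.0719; g_ice = 0.69/3.06 = 0.2255.
Total gain g = 0.1536.
A = 1/(1 − 0.1536) = 1.181.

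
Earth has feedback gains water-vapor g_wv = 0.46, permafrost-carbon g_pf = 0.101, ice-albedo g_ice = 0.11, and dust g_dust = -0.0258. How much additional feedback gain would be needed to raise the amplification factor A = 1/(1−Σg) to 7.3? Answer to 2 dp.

Current total gain = 0.6452.
Target gain for A = 7.3: g* = 1 − 1/7.3 = 0.863.
Additional gain needed = 0.863 − 0.6452 = 0.22.

0.22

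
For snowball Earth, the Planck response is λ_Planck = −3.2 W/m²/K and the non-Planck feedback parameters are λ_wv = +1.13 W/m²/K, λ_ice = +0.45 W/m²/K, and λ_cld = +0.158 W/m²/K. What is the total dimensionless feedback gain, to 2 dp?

Convert to gains: g_wv = 1.13/3.2 = 0.3531; g_ice = 0.45/3.2 = 0.1406; g_cld = 0.158/3.2 = 0.04937.
Total gain g = 0.54307.

0.54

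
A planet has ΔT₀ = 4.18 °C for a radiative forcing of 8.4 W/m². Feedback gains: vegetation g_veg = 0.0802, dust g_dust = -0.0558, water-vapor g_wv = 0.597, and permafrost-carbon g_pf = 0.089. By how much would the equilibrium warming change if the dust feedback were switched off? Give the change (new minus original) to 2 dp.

3.44 °C

Original: g = 0.7104, ΔT = 4.18/(1−0.7104) = 14.4337 °C.
Without dust: g' = 0.7662, ΔT' = 4.18/(1−0.7662) = 17.8785 °C.
Change = 17.8785 − 14.4337 = 3.44 °C.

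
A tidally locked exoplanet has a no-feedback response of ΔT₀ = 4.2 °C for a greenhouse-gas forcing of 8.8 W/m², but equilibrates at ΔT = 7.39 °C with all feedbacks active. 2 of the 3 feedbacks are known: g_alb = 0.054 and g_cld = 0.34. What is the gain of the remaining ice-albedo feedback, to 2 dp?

Amplification A = ΔT/ΔT₀ = 7.39/4.2 = 1.76.
Total gain g = 1 − 1/A = 1 − 1/1.76 = 0.4318.
Known gains sum to 0.054 + 0.34 = 0.394.
g_ice = 0.4318 − 0.394 = 0.04.

0.04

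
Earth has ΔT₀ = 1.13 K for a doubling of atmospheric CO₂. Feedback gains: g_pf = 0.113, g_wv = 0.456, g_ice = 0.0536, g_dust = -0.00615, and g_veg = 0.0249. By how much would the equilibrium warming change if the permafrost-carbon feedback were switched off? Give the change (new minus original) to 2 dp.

Original: g = 0.64135, ΔT = 1.13/(1−0.64135) = 3.1507 K.
Without permafrost-carbon: g' = 0.52835, ΔT' = 1.13/(1−0.52835) = 2.3958 K.
Change = 2.3958 − 3.1507 = -0.75 K.

-0.75 K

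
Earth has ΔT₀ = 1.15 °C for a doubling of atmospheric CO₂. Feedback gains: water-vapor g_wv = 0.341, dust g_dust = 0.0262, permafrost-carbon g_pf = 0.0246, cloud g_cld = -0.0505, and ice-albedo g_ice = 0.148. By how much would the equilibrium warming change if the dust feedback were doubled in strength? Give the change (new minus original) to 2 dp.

Original: g = 0.4893, ΔT = 1.15/(1−0.4893) = 2.2518 °C.
With doubled dust: g' = 0.5155, ΔT' = 1.15/(1−0.5155) = 2.3736 °C.
Change = 2.3736 − 2.2518 = 0.12 °C.

0.12 °C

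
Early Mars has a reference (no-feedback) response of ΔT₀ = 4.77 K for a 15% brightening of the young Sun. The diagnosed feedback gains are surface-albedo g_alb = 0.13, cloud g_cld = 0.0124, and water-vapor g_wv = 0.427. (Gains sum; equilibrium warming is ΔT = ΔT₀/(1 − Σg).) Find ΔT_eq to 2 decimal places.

Total gain g = 0.13 + 0.0124 + 0.427 = 0.5694.
Amplification A = 1/(1 − 0.5694) = 2.322.
ΔT = 4.77 × 2.322 = 11.08 K.

11.08 K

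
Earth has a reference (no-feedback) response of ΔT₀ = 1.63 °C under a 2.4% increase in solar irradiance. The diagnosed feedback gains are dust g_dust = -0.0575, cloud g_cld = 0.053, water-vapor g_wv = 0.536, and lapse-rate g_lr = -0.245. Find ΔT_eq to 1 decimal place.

Total gain g = -0.0575 + 0.053 + 0.536 − 0.245 = 0.2865.
Amplification A = 1/(1 − 0.2865) = 1.402.
ΔT = 1.63 × 1.402 = 2.3 °C.

2.3 °C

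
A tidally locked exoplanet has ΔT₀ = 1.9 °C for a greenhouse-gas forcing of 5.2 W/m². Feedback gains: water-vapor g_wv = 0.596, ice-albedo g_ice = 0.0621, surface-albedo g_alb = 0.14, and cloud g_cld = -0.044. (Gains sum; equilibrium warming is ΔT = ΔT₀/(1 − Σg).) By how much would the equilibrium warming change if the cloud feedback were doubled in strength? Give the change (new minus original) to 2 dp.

Original: g = 0.7541, ΔT = 1.9/(1−0.7541) = 7.7267 °C.
With doubled cloud: g' = 0.7101, ΔT' = 1.9/(1−0.7101) = 6.5540 °C.
Change = 6.5540 − 7.7267 = -1.17 °C.

-1.17 °C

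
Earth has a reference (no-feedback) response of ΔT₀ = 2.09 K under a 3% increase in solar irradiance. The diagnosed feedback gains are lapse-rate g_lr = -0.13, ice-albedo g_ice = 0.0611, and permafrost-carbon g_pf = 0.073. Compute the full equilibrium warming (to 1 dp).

Total gain g = -0.13 + 0.0611 + 0.073 = 0.0041.
Amplification A = 1/(1 − 0.0041) = 1.004.
ΔT = 2.09 × 1.004 = 2.1 K.

2.1 K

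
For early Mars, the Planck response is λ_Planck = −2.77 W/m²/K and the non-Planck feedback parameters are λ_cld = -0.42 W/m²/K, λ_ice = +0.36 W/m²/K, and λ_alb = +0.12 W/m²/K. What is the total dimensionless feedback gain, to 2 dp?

0.02

Convert to gains: g_cld = -0.42/2.77 = -0.1516; g_ice = 0.36/2.77 = 0.13; g_alb = 0.12/2.77 = 0.04332.
Total gain g = 0.02172.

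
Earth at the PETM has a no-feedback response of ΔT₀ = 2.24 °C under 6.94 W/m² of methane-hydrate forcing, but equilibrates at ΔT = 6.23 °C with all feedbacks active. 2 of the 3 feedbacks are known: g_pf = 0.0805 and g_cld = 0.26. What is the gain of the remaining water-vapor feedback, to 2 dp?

Amplification A = ΔT/ΔT₀ = 6.23/2.24 = 2.781.
Total gain g = 1 − 1/A = 1 − 1/2.781 = 0.6404.
Known gains sum to 0.0805 + 0.26 = 0.3405.
g_wv = 0.6404 − 0.3405 = 0.30.

0.30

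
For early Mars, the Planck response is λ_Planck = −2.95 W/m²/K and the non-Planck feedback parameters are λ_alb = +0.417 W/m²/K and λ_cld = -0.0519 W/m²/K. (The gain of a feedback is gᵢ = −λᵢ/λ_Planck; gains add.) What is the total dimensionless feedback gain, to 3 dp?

Convert to gains: g_alb = 0.417/2.95 = 0.1414; g_cld = -0.0519/2.95 = -0.01759.
Total gain g = 0.12381.

0.124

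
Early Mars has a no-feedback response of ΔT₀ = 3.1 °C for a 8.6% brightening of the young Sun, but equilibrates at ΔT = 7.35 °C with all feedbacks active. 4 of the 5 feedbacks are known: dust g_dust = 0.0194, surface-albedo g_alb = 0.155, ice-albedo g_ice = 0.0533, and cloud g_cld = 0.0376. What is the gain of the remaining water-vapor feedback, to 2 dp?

Amplification A = ΔT/ΔT₀ = 7.35/3.1 = 2.371.
Total gain g = 1 − 1/A = 1 − 1/2.371 = 0.5782.
Known gains sum to 0.0194 + 0.155 + 0.0533 + 0.0376 = 0.2653.
g_wv = 0.5782 − 0.2653 = 0.31.

0.31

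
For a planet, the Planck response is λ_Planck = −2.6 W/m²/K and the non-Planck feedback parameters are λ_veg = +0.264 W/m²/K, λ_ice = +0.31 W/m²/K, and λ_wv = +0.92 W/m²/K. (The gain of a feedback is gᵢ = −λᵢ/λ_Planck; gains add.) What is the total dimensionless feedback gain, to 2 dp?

Convert to gains: g_veg = 0.264/2.6 = 0.1015; g_ice = 0.31/2.6 = 0.1192; g_wv = 0.92/2.6 = 0.3538.
Total gain g = 0.5745.

0.57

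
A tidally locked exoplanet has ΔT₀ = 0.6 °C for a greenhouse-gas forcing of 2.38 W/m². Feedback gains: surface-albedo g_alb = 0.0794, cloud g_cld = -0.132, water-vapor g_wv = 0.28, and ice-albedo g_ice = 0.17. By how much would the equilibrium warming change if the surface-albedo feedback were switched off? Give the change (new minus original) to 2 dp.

-0.12 °C

Original: g = 0.3974, ΔT = 0.6/(1−0.3974) = 0.9957 °C.
Without surface-albedo: g' = 0.318, ΔT' = 0.6/(1−0.318) = 0.8798 °C.
Change = 0.8798 − 0.9957 = -0.12 °C.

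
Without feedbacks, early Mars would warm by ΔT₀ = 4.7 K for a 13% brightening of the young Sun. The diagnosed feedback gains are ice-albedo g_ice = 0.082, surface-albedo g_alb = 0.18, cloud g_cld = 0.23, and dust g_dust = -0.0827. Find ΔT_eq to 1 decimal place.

8.0 K

Total gain g = 0.082 + 0.18 + 0.23 − 0.0827 = 0.4093.
Amplification A = 1/(1 − 0.4093) = 1.693.
ΔT = 4.7 × 1.693 = 8.0 K.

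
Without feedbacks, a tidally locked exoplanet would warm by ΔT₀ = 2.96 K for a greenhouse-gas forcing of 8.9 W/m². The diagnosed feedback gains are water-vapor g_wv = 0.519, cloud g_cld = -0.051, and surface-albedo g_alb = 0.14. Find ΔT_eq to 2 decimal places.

7.55 K

Total gain g = 0.519 − 0.051 + 0.14 = 0.608.
Amplification A = 1/(1 − 0.608) = 2.551.
ΔT = 2.96 × 2.551 = 7.55 K.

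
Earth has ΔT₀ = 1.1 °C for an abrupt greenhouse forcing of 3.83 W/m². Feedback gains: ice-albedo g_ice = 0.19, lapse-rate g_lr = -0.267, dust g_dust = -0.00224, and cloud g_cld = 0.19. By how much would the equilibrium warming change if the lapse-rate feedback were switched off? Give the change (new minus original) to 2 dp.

0.53 °C

Original: g = 0.11076, ΔT = 1.1/(1−0.11076) = 1.2370 °C.
Without lapse-rate: g' = 0.37776, ΔT' = 1.1/(1−0.37776) = 1.7678 °C.
Change = 1.7678 − 1.2370 = 0.53 °C.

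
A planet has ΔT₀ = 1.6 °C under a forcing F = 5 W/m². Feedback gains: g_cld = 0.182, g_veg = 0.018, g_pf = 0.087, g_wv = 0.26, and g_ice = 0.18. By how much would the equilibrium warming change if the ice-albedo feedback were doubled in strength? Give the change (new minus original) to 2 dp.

Original: g = 0.727, ΔT = 1.6/(1−0.727) = 5.8608 °C.
With doubled ice-albedo: g' = 0.907, ΔT' = 1.6/(1−0.907) = 17.2043 °C.
Change = 17.2043 − 5.8608 = 11.34 °C.

11.34 °C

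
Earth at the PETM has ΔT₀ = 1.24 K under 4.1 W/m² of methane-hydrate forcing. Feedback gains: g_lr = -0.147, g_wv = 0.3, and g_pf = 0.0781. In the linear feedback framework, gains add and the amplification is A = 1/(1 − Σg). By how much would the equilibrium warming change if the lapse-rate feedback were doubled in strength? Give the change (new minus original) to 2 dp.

Original: g = 0.2311, ΔT = 1.24/(1−0.2311) = 1.6127 K.
With doubled lapse-rate: g' = 0.0841, ΔT' = 1.24/(1−0.0841) = 1.3539 K.
Change = 1.3539 − 1.6127 = -0.26 K.

-0.26 K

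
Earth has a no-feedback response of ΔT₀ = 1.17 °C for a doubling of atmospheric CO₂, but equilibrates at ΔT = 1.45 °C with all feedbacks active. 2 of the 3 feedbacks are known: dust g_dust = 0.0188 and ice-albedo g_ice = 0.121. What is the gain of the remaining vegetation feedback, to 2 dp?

0.05

Amplification A = ΔT/ΔT₀ = 1.45/1.17 = 1.239.
Total gain g = 1 − 1/A = 1 − 1/1.239 = 0.1929.
Known gains sum to 0.0188 + 0.121 = 0.1398.
g_veg = 0.1929 − 0.1398 = 0.05.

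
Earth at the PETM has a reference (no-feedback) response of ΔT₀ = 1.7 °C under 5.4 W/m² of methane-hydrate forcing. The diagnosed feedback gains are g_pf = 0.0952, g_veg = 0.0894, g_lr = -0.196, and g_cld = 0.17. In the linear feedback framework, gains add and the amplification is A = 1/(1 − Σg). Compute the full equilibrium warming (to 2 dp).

2.02 °C

Total gain g = 0.0952 + 0.0894 − 0.196 + 0.17 = 0.1586.
Amplification A = 1/(1 − 0.1586) = 1.188.
ΔT = 1.7 × 1.188 = 2.02 °C.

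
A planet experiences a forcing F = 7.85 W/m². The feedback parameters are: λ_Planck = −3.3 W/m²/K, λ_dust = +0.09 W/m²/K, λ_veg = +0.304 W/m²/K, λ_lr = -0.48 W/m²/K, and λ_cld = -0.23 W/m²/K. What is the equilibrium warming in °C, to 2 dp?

Net feedback parameter λ = (−3.3) + (+0.09) + (+0.304) + (-0.48) + (-0.23) = -3.616 W/m²/K.
ΔT = −F/λ = −7.85/(-3.616) = 2.17 °C.

2.17 °C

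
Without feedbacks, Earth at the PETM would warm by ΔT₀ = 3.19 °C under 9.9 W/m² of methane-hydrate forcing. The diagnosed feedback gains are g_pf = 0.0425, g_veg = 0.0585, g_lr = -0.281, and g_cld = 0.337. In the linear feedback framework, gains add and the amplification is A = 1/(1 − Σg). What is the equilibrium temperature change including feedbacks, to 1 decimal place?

3.8 °C

Total gain g = 0.0425 + 0.0585 − 0.281 + 0.337 = 0.157.
Amplification A = 1/(1 − 0.157) = 1.186.
ΔT = 3.19 × 1.186 = 3.8 °C.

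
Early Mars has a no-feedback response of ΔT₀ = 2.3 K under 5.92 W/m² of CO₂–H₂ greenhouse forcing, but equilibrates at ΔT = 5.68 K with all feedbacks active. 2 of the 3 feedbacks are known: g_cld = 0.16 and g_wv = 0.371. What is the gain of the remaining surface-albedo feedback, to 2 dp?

Amplification A = ΔT/ΔT₀ = 5.68/2.3 = 2.47.
Total gain g = 1 − 1/A = 1 − 1/2.47 = 0.5951.
Known gains sum to 0.16 + 0.371 = 0.531.
g_alb = 0.5951 − 0.531 = 0.06.

0.06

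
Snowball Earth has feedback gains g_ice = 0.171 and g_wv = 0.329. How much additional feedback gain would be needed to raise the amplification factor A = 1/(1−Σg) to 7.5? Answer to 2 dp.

0.37

Current total gain = 0.5.
Target gain for A = 7.5: g* = 1 − 1/7.5 = 0.8667.
Additional gain needed = 0.8667 − 0.5 = 0.37.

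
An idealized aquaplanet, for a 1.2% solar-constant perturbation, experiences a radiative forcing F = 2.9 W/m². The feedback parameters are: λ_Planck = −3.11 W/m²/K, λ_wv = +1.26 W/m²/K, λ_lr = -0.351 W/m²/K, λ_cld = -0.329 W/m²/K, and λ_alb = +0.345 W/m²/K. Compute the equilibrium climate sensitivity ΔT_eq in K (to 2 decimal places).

Net feedback parameter λ = (−3.11) + (+1.26) + (-0.351) + (-0.329) + (+0.345) = -2.185 W/m²/K.
ΔT = −F/λ = −2.9/(-2.185) = 1.33 K.

1.33 K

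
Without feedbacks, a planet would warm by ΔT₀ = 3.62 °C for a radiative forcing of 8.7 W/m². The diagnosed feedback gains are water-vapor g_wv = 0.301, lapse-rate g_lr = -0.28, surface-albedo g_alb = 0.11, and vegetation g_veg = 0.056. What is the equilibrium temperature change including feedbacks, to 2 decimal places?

Total gain g = 0.301 − 0.28 + 0.11 + 0.056 = 0.187.
Amplification A = 1/(1 − 0.187) = 1.23.
ΔT = 3.62 × 1.23 = 4.45 °C.

4.45 °C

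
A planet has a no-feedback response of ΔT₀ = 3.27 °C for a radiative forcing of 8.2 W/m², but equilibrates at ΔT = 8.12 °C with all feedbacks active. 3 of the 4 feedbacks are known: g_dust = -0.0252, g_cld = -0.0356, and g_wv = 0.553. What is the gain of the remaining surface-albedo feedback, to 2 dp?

Amplification A = ΔT/ΔT₀ = 8.12/3.27 = 2.483.
Total gain g = 1 − 1/A = 1 − 1/2.483 = 0.5973.
Known gains sum to -0.0252 − 0.0356 + 0.553 = 0.4922.
g_alb = 0.5973 − 0.4922 = 0.11.

0.11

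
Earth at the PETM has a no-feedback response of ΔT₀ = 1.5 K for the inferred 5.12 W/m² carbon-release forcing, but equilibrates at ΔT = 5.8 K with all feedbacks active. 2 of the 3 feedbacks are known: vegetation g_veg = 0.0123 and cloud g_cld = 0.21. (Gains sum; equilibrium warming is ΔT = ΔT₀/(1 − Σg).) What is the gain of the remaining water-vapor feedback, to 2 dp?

0.52

Amplification A = ΔT/ΔT₀ = 5.8/1.5 = 3.867.
Total gain g = 1 − 1/A = 1 − 1/3.867 = 0.7414.
Known gains sum to 0.0123 + 0.21 = 0.2223.
g_wv = 0.7414 − 0.2223 = 0.52.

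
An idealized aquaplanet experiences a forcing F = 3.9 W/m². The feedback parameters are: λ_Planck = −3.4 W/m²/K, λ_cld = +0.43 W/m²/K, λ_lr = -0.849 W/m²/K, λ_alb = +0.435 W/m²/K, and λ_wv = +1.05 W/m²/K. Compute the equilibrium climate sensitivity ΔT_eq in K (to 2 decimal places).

Net feedback parameter λ = (−3.4) + (+0.43) + (-0.849) + (+0.435) + (+1.05) = -2.334 W/m²/K.
ΔT = −F/λ = −3.9/(-2.334) = 1.67 K.

1.67 K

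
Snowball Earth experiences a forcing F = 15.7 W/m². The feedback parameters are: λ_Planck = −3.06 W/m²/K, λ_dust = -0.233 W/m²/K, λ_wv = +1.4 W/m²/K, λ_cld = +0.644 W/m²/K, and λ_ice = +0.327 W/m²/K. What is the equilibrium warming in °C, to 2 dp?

Net feedback parameter λ = (−3.06) + (-0.233) + (+1.4) + (+0.644) + (+0.327) = -0.922 W/m²/K.
ΔT = −F/λ = −15.7/(-0.922) = 17.03 °C.

17.03 °C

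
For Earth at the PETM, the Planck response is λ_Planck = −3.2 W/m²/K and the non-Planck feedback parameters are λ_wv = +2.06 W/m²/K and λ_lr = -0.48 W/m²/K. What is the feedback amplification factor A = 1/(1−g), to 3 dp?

1.975

Convert to gains: g_wv = 2.06/3.2 = 0.6437; g_lr = -0.48/3.2 = -0.15.
Total gain g = 0.4937.
A = 1/(1 − 0.4937) = 1.975.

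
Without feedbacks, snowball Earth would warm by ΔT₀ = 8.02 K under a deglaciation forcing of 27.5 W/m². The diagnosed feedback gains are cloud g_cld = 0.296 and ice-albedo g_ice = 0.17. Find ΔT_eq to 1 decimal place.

Total gain g = 0.296 + 0.17 = 0.466.
Amplification A = 1/(1 − 0.466) = 1.873.
ΔT = 8.02 × 1.873 = 15.0 K.

15.0 K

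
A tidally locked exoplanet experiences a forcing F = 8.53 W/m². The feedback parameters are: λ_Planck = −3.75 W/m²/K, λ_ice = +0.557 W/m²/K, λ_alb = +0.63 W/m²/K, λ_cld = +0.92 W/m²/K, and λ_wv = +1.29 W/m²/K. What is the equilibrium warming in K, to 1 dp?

24.2 K

Net feedback parameter λ = (−3.75) + (+0.557) + (+0.63) + (+0.92) + (+1.29) = -0.353 W/m²/K.
ΔT = −F/λ = −8.53/(-0.353) = 24.2 K.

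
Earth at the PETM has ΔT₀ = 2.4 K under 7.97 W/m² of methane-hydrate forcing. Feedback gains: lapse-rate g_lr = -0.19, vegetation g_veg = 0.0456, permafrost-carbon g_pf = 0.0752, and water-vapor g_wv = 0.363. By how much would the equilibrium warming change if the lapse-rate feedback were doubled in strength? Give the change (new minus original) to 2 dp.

Original: g = 0.2938, ΔT = 2.4/(1−0.2938) = 3.3985 K.
With doubled lapse-rate: g' = 0.1038, ΔT' = 2.4/(1−0.1038) = 2.6780 K.
Change = 2.6780 − 3.3985 = -0.72 K.

-0.72 K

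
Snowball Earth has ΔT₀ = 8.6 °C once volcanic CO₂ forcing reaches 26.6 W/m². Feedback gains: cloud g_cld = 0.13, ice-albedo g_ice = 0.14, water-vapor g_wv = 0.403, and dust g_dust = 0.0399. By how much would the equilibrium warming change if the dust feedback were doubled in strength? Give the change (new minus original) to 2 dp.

4.83 °C

Original: g = 0.7129, ΔT = 8.6/(1−0.7129) = 29.9547 °C.
With doubled dust: g' = 0.7528, ΔT' = 8.6/(1−0.7528) = 34.7896 °C.
Change = 34.7896 − 29.9547 = 4.83 °C.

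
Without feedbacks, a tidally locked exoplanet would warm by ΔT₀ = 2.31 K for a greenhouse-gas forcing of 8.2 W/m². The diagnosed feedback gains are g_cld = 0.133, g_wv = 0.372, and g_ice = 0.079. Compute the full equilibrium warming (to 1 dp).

Total gain g = 0.133 + 0.372 + 0.079 = 0.584.
Amplification A = 1/(1 − 0.584) = 2.404.
ΔT = 2.31 × 2.404 = 5.6 K.

5.6 K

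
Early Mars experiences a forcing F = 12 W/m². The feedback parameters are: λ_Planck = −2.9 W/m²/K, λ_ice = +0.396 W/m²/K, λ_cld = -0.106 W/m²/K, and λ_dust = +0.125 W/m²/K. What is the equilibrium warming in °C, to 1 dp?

4.8 °C

Net feedback parameter λ = (−2.9) + (+0.396) + (-0.106) + (+0.125) = -2.485 W/m²/K.
ΔT = −F/λ = −12/(-2.485) = 4.8 °C.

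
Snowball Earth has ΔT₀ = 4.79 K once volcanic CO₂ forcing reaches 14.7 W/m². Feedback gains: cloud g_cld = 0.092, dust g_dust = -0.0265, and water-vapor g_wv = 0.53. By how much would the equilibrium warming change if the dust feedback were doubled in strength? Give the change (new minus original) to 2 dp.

Original: g = 0.5955, ΔT = 4.79/(1−0.5955) = 11.8418 K.
With doubled dust: g' = 0.569, ΔT' = 4.79/(1−0.569) = 11.1137 K.
Change = 11.1137 − 11.8418 = -0.73 K.

-0.73 K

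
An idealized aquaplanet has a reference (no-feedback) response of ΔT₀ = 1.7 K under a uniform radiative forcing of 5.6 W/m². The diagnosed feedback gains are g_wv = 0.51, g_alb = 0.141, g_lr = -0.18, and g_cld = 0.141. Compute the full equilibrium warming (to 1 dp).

Total gain g = 0.51 + 0.141 − 0.18 + 0.141 = 0.612.
Amplification A = 1/(1 − 0.612) = 2.577.
ΔT = 1.7 × 2.577 = 4.4 K.

4.4 K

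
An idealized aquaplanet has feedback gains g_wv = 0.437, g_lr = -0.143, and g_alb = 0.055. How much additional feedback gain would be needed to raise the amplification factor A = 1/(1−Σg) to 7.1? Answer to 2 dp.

0.51

Current total gain = 0.349.
Target gain for A = 7.1: g* = 1 − 1/7.1 = 0.8592.
Additional gain needed = 0.8592 − 0.349 = 0.51.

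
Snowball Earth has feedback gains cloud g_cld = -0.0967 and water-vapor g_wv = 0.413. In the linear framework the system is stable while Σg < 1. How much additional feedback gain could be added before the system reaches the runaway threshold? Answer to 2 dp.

0.68

Current total gain = -0.0967 + 0.413 = 0.3163.
Margin to runaway = 1 − 0.3163 = 0.68.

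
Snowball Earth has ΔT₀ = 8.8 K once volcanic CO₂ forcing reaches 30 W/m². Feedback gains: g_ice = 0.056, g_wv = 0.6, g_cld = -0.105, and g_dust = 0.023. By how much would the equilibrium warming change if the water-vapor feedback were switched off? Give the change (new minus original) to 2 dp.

Original: g = 0.574, ΔT = 8.8/(1−0.574) = 20.6573 K.
Without water-vapor: g' = -0.026, ΔT' = 8.8/(1+0.026) = 8.5770 K.
Change = 8.5770 − 20.6573 = -12.08 K.

-12.08 K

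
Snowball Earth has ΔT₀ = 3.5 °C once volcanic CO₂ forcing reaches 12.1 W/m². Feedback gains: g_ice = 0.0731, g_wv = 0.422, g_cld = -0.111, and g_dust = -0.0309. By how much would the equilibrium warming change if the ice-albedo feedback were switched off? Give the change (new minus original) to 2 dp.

-0.55 °C

Original: g = 0.3532, ΔT = 3.5/(1−0.3532) = 5.4113 °C.
Without ice-albedo: g' = 0.2801, ΔT' = 3.5/(1−0.2801) = 4.8618 °C.
Change = 4.8618 − 5.4113 = -0.55 °C.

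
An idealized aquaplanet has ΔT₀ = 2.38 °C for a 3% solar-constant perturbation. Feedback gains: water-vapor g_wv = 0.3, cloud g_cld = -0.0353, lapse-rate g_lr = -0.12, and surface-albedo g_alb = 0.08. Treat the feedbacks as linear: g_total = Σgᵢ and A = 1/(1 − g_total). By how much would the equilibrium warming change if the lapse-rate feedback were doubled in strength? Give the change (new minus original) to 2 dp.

Original: g = 0.2247, ΔT = 2.38/(1−0.2247) = 3.0698 °C.
With doubled lapse-rate: g' = 0.1047, ΔT' = 2.38/(1−0.1047) = 2.6583 °C.
Change = 2.6583 − 3.0698 = -0.41 °C.

-0.41 °C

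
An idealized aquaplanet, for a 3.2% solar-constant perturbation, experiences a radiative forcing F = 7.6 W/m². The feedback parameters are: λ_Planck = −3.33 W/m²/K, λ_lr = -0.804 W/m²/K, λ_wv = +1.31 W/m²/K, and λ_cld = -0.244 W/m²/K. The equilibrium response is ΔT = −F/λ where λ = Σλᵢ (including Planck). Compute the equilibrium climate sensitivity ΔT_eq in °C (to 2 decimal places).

2.48 °C

Net feedback parameter λ = (−3.33) + (-0.804) + (+1.31) + (-0.244) = -3.068 W/m²/K.
ΔT = −F/λ = −7.6/(-3.068) = 2.48 °C.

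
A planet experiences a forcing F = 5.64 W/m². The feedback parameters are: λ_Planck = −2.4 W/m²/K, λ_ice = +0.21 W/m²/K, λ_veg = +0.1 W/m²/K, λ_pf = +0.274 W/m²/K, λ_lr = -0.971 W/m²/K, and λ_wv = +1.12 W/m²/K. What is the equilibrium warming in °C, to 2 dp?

Net feedback parameter λ = (−2.4) + (+0.21) + (+0.1) + (+0.274) + (-0.971) + (+1.12) = -1.667 W/m²/K.
ΔT = −F/λ = −5.64/(-1.667) = 3.38 °C.

3.38 °C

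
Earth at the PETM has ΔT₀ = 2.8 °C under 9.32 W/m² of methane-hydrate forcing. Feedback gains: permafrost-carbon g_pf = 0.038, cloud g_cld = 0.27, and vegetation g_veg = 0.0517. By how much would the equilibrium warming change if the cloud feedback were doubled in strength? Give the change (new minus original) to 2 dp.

3.19 °C

Original: g = 0.3597, ΔT = 2.8/(1−0.3597) = 4.3730 °C.
With doubled cloud: g' = 0.6297, ΔT' = 2.8/(1−0.6297) = 7.5614 °C.
Change = 7.5614 − 4.3730 = 3.19 °C.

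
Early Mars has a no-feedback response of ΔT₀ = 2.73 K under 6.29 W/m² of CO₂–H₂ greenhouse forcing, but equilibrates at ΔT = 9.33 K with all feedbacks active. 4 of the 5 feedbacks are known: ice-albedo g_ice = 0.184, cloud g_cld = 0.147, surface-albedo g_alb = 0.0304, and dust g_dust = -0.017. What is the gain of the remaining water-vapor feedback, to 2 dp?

Amplification A = ΔT/ΔT₀ = 9.33/2.73 = 3.418.
Total gain g = 1 − 1/A = 1 − 1/3.418 = 0.7074.
Known gains sum to 0.184 + 0.147 + 0.0304 − 0.017 = 0.3444.
g_wv = 0.7074 − 0.3444 = 0.36.

0.36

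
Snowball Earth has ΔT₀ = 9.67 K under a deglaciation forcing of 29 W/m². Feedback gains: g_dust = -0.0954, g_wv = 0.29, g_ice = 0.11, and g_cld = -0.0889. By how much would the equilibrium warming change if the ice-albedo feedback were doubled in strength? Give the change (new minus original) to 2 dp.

Original: g = 0.2157, ΔT = 9.67/(1−0.2157) = 12.3295 K.
With doubled ice-albedo: g' = 0.3257, ΔT' = 9.67/(1−0.3257) = 14.3408 K.
Change = 14.3408 − 12.3295 = 2.01 K.

2.01 K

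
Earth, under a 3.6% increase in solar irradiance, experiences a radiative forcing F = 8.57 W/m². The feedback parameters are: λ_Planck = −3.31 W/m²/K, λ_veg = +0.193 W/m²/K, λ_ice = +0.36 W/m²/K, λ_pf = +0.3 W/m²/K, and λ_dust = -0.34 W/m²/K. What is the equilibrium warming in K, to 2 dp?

Net feedback parameter λ = (−3.31) + (+0.193) + (+0.36) + (+0.3) + (-0.34) = -2.797 W/m²/K.
ΔT = −F/λ = −8.57/(-2.797) = 3.06 K.

3.06 K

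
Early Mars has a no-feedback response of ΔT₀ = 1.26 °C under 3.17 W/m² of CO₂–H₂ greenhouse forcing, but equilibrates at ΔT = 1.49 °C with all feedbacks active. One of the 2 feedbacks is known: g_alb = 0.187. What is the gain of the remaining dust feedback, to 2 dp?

-0.03

Amplification A = ΔT/ΔT₀ = 1.49/1.26 = 1.183.
Total gain g = 1 − 1/A = 1 − 1/1.183 = 0.1547.
The known gain is 0.187.
g_dust = 0.1547 − 0.187 = -0.03.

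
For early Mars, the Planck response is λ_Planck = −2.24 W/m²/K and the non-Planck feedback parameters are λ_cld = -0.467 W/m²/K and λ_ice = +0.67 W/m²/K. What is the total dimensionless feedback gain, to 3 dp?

0.091

Convert to gains: g_cld = -0.467/2.24 = -0.2085; g_ice = 0.67/2.24 = 0.2991.
Total gain g = 0.0906.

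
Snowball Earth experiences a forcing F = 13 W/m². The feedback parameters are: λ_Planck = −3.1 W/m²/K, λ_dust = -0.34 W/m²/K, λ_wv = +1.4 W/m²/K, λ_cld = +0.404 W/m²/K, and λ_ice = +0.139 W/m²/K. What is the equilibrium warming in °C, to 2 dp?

8.68 °C

Net feedback parameter λ = (−3.1) + (-0.34) + (+1.4) + (+0.404) + (+0.139) = -1.497 W/m²/K.
ΔT = −F/λ = −13/(-1.497) = 8.68 °C.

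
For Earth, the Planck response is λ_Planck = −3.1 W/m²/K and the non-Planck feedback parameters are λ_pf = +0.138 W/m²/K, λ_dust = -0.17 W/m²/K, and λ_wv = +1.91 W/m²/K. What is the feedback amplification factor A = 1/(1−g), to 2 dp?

2.54

Convert to gains: g_pf = 0.138/3.1 = 0.04452; g_dust = -0.17/3.1 = -0.05484; g_wv = 1.91/3.1 = 0.6161.
Total gain g = 0.60578.
A = 1/(1 − 0.60578) = 2.54.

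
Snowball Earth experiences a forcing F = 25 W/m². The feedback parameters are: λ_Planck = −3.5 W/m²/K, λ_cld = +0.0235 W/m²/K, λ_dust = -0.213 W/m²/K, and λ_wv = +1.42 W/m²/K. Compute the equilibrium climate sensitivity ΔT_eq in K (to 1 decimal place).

11.0 K

Net feedback parameter λ = (−3.5) + (+0.0235) + (-0.213) + (+1.42) = -2.2695 W/m²/K.
ΔT = −F/λ = −25/(-2.2695) = 11.0 K.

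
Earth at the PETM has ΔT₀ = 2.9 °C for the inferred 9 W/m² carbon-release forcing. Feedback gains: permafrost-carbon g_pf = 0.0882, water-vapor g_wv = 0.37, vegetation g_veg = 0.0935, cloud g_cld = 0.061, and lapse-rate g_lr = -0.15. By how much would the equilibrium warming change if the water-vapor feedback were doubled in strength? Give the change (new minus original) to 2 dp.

11.94 °C

Original: g = 0.4627, ΔT = 2.9/(1−0.4627) = 5.3974 °C.
With doubled water-vapor: g' = 0.8327, ΔT' = 2.9/(1−0.8327) = 17.3341 °C.
Change = 17.3341 − 5.3974 = 11.94 °C.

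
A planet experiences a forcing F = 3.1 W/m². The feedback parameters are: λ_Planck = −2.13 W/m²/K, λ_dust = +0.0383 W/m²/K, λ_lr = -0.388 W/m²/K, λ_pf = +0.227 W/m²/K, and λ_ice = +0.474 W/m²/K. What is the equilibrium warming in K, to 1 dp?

Net feedback parameter λ = (−2.13) + (+0.0383) + (-0.388) + (+0.227) + (+0.474) = -1.7787 W/m²/K.
ΔT = −F/λ = −3.1/(-1.7787) = 1.7 K.

1.7 K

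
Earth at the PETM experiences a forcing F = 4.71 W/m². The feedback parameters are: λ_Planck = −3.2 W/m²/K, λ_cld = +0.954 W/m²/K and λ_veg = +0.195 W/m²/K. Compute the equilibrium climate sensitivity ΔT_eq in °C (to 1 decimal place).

2.3 °C

Net feedback parameter λ = (−3.2) + (+0.954) + (+0.195) = -2.051 W/m²/K.
ΔT = −F/λ = −4.71/(-2.051) = 2.3 °C.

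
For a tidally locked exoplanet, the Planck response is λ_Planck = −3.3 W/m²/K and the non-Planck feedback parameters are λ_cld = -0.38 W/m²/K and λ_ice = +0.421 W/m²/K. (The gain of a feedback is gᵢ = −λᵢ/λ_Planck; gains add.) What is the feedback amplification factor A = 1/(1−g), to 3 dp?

1.013

Convert to gains: g_cld = -0.38/3.3 = -0.1152; g_ice = 0.421/3.3 = 0.1276.
Total gain g = 0.0124.
A = 1/(1 − 0.0124) = 1.013.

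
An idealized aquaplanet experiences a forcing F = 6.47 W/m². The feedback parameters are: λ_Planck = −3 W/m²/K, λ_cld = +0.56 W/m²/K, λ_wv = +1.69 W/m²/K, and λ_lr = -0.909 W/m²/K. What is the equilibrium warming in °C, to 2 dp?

Net feedback parameter λ = (−3) + (+0.56) + (+1.69) + (-0.909) = -1.659 W/m²/K.
ΔT = −F/λ = −6.47/(-1.659) = 3.90 °C.

3.90 °C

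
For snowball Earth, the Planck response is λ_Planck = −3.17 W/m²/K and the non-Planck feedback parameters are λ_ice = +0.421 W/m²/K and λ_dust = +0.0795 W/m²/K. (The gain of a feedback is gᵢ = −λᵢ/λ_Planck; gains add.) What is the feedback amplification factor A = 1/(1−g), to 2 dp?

Convert to gains: g_ice = 0.421/3.17 = 0.1328; g_dust = 0.0795/3.17 = 0.02508.
Total gain g = 0.15788.
A = 1/(1 − 0.15788) = 1.19.

1.19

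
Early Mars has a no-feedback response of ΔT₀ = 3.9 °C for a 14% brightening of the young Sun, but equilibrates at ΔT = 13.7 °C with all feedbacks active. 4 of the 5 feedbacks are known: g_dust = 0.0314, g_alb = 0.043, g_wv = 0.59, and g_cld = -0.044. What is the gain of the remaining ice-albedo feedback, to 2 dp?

Amplification A = ΔT/ΔT₀ = 13.7/3.9 = 3.513.
Total gain g = 1 − 1/A = 1 − 1/3.513 = 0.7153.
Known gains sum to 0.0314 + 0.043 + 0.59 − 0.044 = 0.6204.
g_ice = 0.7153 − 0.6204 = 0.09.

0.09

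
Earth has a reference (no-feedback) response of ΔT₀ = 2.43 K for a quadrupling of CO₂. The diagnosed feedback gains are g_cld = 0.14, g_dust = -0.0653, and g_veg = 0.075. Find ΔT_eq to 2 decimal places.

2.86 K

Total gain g = 0.14 − 0.0653 + 0.075 = 0.1497.
Amplification A = 1/(1 − 0.1497) = 1.176.
ΔT = 2.43 × 1.176 = 2.86 K.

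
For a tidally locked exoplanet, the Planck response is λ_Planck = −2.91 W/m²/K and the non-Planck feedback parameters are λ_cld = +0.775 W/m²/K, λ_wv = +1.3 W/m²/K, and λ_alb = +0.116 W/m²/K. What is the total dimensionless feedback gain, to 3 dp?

Convert to gains: g_cld = 0.775/2.91 = 0.2663; g_wv = 1.3/2.91 = 0.4467; g_alb = 0.116/2.91 = 0.03986.
Total gain g = 0.75286.

0.753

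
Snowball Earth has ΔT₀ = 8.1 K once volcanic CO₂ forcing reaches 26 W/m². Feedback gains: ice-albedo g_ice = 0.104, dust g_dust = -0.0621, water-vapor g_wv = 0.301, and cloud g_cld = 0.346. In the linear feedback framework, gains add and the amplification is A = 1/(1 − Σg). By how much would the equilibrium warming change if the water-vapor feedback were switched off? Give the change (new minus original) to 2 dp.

Original: g = 0.6889, ΔT = 8.1/(1−0.6889) = 26.0366 K.
Without water-vapor: g' = 0.3879, ΔT' = 8.1/(1−0.3879) = 13.2331 K.
Change = 13.2331 − 26.0366 = -12.80 K.

-12.80 K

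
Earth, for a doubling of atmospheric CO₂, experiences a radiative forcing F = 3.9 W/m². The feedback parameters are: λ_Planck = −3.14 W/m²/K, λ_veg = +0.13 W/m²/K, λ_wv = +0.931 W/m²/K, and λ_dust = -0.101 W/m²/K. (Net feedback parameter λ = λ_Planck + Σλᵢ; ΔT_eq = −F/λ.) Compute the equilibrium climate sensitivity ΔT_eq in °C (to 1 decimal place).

Net feedback parameter λ = (−3.14) + (+0.13) + (+0.931) + (-0.101) = -2.18 W/m²/K.
ΔT = −F/λ = −3.9/(-2.18) = 1.8 °C.

1.8 °C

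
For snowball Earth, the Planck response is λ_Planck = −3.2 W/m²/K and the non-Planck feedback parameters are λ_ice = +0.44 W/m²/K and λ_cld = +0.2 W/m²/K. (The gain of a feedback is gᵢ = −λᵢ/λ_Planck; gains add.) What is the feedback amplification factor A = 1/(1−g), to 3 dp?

Convert to gains: g_ice = 0.44/3.2 = 0.1375; g_cld = 0.2/3.2 = 0.0625.
Total gain g = 0.2.
A = 1/(1 − 0.2) = 1.250.

1.250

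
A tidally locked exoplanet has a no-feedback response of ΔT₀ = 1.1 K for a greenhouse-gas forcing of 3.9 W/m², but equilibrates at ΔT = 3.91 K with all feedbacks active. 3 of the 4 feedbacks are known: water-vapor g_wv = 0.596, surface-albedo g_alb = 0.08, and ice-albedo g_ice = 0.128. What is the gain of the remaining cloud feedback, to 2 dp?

Amplification A = ΔT/ΔT₀ = 3.91/1.1 = 3.555.
Total gain g = 1 − 1/A = 1 − 1/3.555 = 0.7187.
Known gains sum to 0.596 + 0.08 + 0.128 = 0.804.
g_cld = 0.7187 − 0.804 = -0.09.

-0.09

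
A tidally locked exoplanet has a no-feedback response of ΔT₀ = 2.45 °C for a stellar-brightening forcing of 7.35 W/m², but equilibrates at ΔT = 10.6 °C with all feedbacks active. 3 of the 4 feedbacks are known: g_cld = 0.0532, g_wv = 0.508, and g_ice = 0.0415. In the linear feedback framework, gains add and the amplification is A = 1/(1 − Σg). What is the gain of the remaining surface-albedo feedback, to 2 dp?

0.17

Amplification A = ΔT/ΔT₀ = 10.6/2.45 = 4.327.
Total gain g = 1 − 1/A = 1 − 1/4.327 = 0.7689.
Known gains sum to 0.0532 + 0.508 + 0.0415 = 0.6027.
g_alb = 0.7689 − 0.6027 = 0.17.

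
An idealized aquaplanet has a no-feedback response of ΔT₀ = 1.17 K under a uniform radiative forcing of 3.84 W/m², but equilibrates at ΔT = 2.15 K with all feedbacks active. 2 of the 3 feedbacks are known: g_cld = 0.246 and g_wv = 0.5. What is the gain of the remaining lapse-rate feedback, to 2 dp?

Amplification A = ΔT/ΔT₀ = 2.15/1.17 = 1.838.
Total gain g = 1 − 1/A = 1 − 1/1.838 = 0.4559.
Known gains sum to 0.246 + 0.5 = 0.746.
g_lr = 0.4559 − 0.746 = -0.29.

-0.29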